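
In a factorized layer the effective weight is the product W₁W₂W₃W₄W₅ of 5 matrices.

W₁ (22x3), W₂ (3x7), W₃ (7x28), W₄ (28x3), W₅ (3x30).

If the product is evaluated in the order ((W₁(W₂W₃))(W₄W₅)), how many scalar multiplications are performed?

23436

(W₂W₃): 3×7 by 7×28 → 3×28, cost 3·7·28 = 588
(W₁(W₂W₃)): 22×3 by 3×28 → 22×28, cost 22·3·28 = 1848; cumulative 2436
(W₄W₅): 28×3 by 3×30 → 28×30, cost 28·3·30 = 2520
((W₁(W₂W₃))(W₄W₅)): 22×28 by 28×30 → 22×30, cost 22·28·30 = 18480; cumulative 23436
Total: 23436 scalar multiplications.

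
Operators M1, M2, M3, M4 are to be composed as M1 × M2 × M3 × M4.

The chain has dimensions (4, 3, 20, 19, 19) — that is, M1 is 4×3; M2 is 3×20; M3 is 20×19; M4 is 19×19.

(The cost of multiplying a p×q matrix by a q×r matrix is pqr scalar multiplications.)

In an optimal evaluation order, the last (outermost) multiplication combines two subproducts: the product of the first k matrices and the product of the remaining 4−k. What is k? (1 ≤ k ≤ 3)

1

Adjacent pairs: M1M2 = 4·3·20 = 240; M2M3 = 3·20·19 = 1140; M3M4 = 20·19·19 = 7220.
Length 3: M1..M3: k=1: 0+1140+4·3·19=1368; k=2: 240+0+4·20·19=1760 → min 1368 | M2..M4: k=2: 0+7220+3·20·19=8360; k=3: 1140+0+3·19·19=2223 → min 2223.
Top-level splits: k=1: (M1..M1)·(M2..M4) → 0+2223+4·3·19 = 2451; k=2: (M1..M2)·(M3..M4) → 240+7220+4·20·19 = 8980; k=3: (M1..M3)·(M4..M4) → 1368+0+4·19·19 = 2812.
Best split is after M1, i.e. k = 1.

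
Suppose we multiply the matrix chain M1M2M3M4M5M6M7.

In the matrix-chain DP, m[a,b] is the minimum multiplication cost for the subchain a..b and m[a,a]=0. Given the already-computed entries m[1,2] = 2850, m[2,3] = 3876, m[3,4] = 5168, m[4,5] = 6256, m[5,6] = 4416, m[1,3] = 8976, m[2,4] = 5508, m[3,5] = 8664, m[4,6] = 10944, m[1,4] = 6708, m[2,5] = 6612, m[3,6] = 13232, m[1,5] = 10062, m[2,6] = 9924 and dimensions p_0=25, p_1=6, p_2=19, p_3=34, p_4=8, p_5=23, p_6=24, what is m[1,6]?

13524

m[1,6] = min over k∈[1,5] of m[1,k]+m[k+1,6]+p_{0}·p_k·p_{6}.
k=1: 0 + 9924 + 25·6·24 = 13524; k=2: 2850 + 13232 + 25·19·24 = 27482; k=3: 8976 + 10944 + 25·34·24 = 40320; k=4: 6708 + 4416 + 25·8·24 = 15924; k=5: 10062 + 0 + 25·23·24 = 23862.
Minimum: 13524 at k=1.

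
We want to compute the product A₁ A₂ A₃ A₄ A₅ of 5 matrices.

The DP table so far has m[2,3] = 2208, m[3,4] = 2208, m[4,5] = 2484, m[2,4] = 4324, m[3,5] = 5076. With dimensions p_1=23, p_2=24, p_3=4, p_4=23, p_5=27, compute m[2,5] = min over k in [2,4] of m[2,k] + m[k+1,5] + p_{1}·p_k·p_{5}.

7176

m[2,5] = min over k∈[2,4] of m[2,k]+m[k+1,5]+p_{1}·p_k·p_{5}.
k=2: 0 + 5076 + 23·24·27 = 19980; k=3: 2208 + 2484 + 23·4·27 = 7176; k=4: 4324 + 0 + 23·23·27 = 18607.
Minimum: 7176 at k=3.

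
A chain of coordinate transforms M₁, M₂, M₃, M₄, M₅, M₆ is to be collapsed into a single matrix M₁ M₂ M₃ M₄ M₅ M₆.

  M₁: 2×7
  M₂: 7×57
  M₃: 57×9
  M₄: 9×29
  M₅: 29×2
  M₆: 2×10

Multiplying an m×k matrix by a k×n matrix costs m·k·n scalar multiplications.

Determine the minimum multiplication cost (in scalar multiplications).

2414

Adjacent pairs: M₁M₂ = 2·7·57 = 798; M₂M₃ = 7·57·9 = 3591; M₃M₄ = 57·9·29 = 14877; M₄M₅ = 9·29·2 = 522; M₅M₆ = 29·2·10 = 580.
Length 3: M₁..M₃: k=1: 0+3591+2·7·9=3717; k=2: 798+0+2·57·9=1824 → min 1824 | M₂..M₄: k=2: 0+14877+7·57·29=26448; k=3: 3591+0+7·9·29=5418 → min 5418 | M₃..M₅: k=3: 0+522+57·9·2=1548; k=4: 14877+0+57·29·2=18183 → min 1548 | M₄..M₆: k=4: 0+580+9·29·10=3190; k=5: 522+0+9·2·10=702 → min 702.
Length 4: M₁..M₄: k=1: 0+5418+2·7·29=5824; k=2: 798+14877+2·57·29=18981; k=3: 1824+0+2·9·29=2346 → min 2346 | M₂..M₅: k=2: 0+1548+7·57·2=2346; k=3: 3591+522+7·9·2=4239; k=4: 5418+0+7·29·2=5824 → min 2346 | M₃..M₆: k=3: 0+702+57·9·10=5832; k=4: 14877+580+57·29·10=31987; k=5: 1548+0+57·2·10=2688 → min 2688.
Length 5: M₁..M₅: k=1: 0+2346+2·7·2=2374; k=2: 798+1548+2·57·2=2574; k=3: 1824+522+2·9·2=2382; k=4: 2346+0+2·29·2=2462 → min 2374 | M₂..M₆: k=2: 0+2688+7·57·10=6678; k=3: 3591+702+7·9·10=4923; k=4: 5418+580+7·29·10=8028; k=5: 2346+0+7·2·10=2486 → min 2486.
Length 6: M₁..M₆: k=1: 0+2486+2·7·10=2626; k=2: 798+2688+2·57·10=4626; k=3: 1824+702+2·9·10=2706; k=4: 2346+580+2·29·10=3506; k=5: 2374+0+2·2·10=2414 → min 2414.
Optimal order: ((M₁ (M₂ (M₃ (M₄ M₅)))) M₆) with cost 2414.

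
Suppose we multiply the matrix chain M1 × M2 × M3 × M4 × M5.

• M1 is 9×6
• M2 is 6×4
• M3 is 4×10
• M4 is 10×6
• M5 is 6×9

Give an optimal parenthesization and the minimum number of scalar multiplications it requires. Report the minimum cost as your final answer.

Adjacent pairs: M1M2 = 9·6·4 = 216; M2M3 = 6·4·10 = 240; M3M4 = 4·10·6 = 240; M4M5 = 10·6·9 = 540.
Length 3: M1..M3: k=1: 0+240+9·6·10=780; k=2: 216+0+9·4·10=576 → min 576 | M2..M4: k=2: 0+240+6·4·6=384; k=3: 240+0+6·10·6=600 → min 384 | M3..M5: k=3: 0+540+4·10·9=900; k=4: 240+0+4·6·9=456 → min 456.
Length 4: M1..M4: k=1: 0+384+9·6·6=708; k=2: 216+240+9·4·6=672; k=3: 576+0+9·10·6=1116 → min 672 | M2..M5: k=2: 0+456+6·4·9=672; k=3: 240+540+6·10·9=1320; k=4: 384+0+6·6·9=708 → min 672.
Length 5: M1..M5: k=1: 0+672+9·6·9=1158; k=2: 216+456+9·4·9=996; k=3: 576+540+9·10·9=1926; k=4: 672+0+9·6·9=1158 → min 996.
Optimal parenthesization: ((M1 × M2) × ((M3 × M4) × M5)) with cost 996.

996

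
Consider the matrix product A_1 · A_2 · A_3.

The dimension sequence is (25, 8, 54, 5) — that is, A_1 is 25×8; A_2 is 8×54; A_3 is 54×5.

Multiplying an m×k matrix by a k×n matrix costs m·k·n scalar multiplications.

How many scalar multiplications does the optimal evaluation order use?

Order (A_1 · (A_2 · A_3)): (A_2 · A_3): 8×54 by 54×5 → 8×5, cost 8·54·5 = 2160; (A_1 · (A_2 · A_3)): 25×8 by 8×5 → 25×5, cost 25·8·5 = 1000; cumulative 3160. Total 3160.
Order ((A_1 · A_2) · A_3): (A_1 · A_2): 25×8 by 8×54 → 25×54, cost 25·8·54 = 10800; ((A_1 · A_2) · A_3): 25×54 by 54×5 → 25×5, cost 25·54·5 = 6750; cumulative 17550. Total 17550.
Minimum: 3160.

3160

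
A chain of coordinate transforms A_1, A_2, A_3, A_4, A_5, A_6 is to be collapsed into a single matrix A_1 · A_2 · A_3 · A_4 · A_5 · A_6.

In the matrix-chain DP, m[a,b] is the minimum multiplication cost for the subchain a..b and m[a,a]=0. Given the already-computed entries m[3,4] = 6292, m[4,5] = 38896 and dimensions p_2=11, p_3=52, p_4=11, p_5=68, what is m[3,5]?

14520

m[3,5] = min over k∈[3,4] of m[3,k]+m[k+1,5]+p_{2}·p_k·p_{5}.
k=3: 0 + 38896 + 11·52·68 = 77792; k=4: 6292 + 0 + 11·11·68 = 14520.
Minimum: 14520 at k=4.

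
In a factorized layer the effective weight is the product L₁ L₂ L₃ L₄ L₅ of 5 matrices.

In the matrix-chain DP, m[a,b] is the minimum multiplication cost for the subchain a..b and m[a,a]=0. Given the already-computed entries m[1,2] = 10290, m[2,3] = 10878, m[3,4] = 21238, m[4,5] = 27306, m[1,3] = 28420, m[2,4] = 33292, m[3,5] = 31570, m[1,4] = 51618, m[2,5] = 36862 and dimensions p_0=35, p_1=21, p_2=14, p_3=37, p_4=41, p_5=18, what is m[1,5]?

m[1,5] = min over k∈[1,4] of m[1,k]+m[k+1,5]+p_{0}·p_k·p_{5}.
k=1: 0 + 36862 + 35·21·18 = 50092; k=2: 10290 + 31570 + 35·14·18 = 50680; k=3: 28420 + 27306 + 35·37·18 = 79036; k=4: 51618 + 0 + 35·41·18 = 77448.
Minimum: 50092 at k=1.

50092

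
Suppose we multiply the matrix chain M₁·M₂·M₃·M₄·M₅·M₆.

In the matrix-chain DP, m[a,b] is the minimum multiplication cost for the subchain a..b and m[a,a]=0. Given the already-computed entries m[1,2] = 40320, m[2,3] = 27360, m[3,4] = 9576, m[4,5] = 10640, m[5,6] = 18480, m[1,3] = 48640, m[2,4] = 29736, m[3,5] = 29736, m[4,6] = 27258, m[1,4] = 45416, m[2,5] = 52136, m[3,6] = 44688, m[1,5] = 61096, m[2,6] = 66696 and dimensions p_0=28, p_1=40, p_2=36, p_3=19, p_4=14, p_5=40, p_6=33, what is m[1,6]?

76832

m[1,6] = min over k∈[1,5] of m[1,k]+m[k+1,6]+p_{0}·p_k·p_{6}.
k=1: 0 + 66696 + 28·40·33 = 103656; k=2: 40320 + 44688 + 28·36·33 = 118272; k=3: 48640 + 27258 + 28·19·33 = 93454; k=4: 45416 + 18480 + 28·14·33 = 76832; k=5: 61096 + 0 + 28·40·33 = 98056.
Minimum: 76832 at k=4.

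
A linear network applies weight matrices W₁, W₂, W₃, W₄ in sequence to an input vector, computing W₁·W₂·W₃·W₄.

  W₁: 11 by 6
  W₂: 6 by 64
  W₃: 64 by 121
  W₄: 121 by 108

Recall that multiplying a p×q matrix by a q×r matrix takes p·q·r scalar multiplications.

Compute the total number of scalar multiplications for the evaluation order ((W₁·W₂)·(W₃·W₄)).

(W₁·W₂): 11×6 by 6×64 → 11×64, cost 11·6·64 = 4224
(W₃·W₄): 64×121 by 121×108 → 64×108, cost 64·121·108 = 836352
((W₁·W₂)·(W₃·W₄)): 11×64 by 64×108 → 11×108, cost 11·64·108 = 76032; cumulative 916608
Total: 916608 scalar multiplications.

916608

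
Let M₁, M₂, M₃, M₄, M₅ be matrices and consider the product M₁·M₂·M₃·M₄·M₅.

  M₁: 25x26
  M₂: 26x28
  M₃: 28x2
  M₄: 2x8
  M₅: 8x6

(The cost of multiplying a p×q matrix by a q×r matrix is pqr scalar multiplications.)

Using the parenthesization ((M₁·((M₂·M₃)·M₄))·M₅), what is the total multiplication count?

8272

(M₂·M₃): 26×28 by 28×2 → 26×2, cost 26·28·2 = 1456
((M₂·M₃)·M₄): 26×2 by 2×8 → 26×8, cost 26·2·8 = 416; cumulative 1872
(M₁·((M₂·M₃)·M₄)): 25×26 by 26×8 → 25×8, cost 25·26·8 = 5200; cumulative 7072
((M₁·((M₂·M₃)·M₄))·M₅): 25×8 by 8×6 → 25×6, cost 25·8·6 = 1200; cumulative 8272
Total: 8272 scalar multiplications.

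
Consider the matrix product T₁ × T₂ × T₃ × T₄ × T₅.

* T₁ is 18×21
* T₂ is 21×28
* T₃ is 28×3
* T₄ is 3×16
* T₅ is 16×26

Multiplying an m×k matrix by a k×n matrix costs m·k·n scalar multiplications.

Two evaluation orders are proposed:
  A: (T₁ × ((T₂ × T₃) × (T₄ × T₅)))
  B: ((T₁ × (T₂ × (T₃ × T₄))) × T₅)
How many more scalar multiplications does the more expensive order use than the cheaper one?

Order A = (T₁ × ((T₂ × T₃) × (T₄ × T₅))): (T₂ × T₃): 21×28 by 28×3 → 21×3, cost 21·28·3 = 1764; (T₄ × T₅): 3×16 by 16×26 → 3×26, cost 3·16·26 = 1248; ((T₂ × T₃) × (T₄ × T₅)): 21×3 by 3×26 → 21×26, cost 21·3·26 = 1638; cumulative 4650; (T₁ × ((T₂ × T₃) × (T₄ × T₅))): 18×21 by 21×26 → 18×26, cost 18·21·26 = 9828; cumulative 14478. Total 14478.
Order B = ((T₁ × (T₂ × (T₃ × T₄))) × T₅): (T₃ × T₄): 28×3 by 3×16 → 28×16, cost 28·3·16 = 1344; (T₂ × (T₃ × T₄)): 21×28 by 28×16 → 21×16, cost 21·28·16 = 9408; cumulative 10752; (T₁ × (T₂ × (T₃ × T₄))): 18×21 by 21×16 → 18×16, cost 18·21·16 = 6048; cumulative 16800; ((T₁ × (T₂ × (T₃ × T₄))) × T₅): 18×16 by 16×26 → 18×26, cost 18·16·26 = 7488; cumulative 24288. Total 24288.
Difference: |14478 − 24288| = 9810.

9810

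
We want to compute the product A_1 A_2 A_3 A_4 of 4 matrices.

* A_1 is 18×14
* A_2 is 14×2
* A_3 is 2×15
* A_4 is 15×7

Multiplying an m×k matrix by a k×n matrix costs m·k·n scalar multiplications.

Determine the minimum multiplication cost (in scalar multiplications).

966

Adjacent pairs: A_1A_2 = 18·14·2 = 504; A_2A_3 = 14·2·15 = 420; A_3A_4 = 2·15·7 = 210.
Length 3: A_1..A_3: k=1: 0+420+18·14·15=4200; k=2: 504+0+18·2·15=1044 → min 1044 | A_2..A_4: k=2: 0+210+14·2·7=406; k=3: 420+0+14·15·7=1890 → min 406.
Length 4: A_1..A_4: k=1: 0+406+18·14·7=2170; k=2: 504+210+18·2·7=966; k=3: 1044+0+18·15·7=2934 → min 966.
Optimal order: ((A_1 A_2) (A_3 A_4)) with cost 966.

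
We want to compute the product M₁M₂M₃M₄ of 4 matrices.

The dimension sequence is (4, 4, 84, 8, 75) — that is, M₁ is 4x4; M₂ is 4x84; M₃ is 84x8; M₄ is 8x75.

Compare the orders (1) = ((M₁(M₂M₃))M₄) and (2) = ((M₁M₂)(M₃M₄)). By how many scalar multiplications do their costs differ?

71728

Order (1) = ((M₁(M₂M₃))M₄): (M₂M₃): 4×84 by 84×8 → 4×8, cost 4·84·8 = 2688; (M₁(M₂M₃)): 4×4 by 4×8 → 4×8, cost 4·4·8 = 128; cumulative 2816; ((M₁(M₂M₃))M₄): 4×8 by 8×75 → 4×75, cost 4·8·75 = 2400; cumulative 5216. Total 5216.
Order (2) = ((M₁M₂)(M₃M₄)): (M₁M₂): 4×4 by 4×84 → 4×84, cost 4·4·84 = 1344; (M₃M₄): 84×8 by 8×75 → 84×75, cost 84·8·75 = 50400; ((M₁M₂)(M₃M₄)): 4×84 by 84×75 → 4×75, cost 4·84·75 = 25200; cumulative 76944. Total 76944.
Difference: |5216 − 76944| = 71728.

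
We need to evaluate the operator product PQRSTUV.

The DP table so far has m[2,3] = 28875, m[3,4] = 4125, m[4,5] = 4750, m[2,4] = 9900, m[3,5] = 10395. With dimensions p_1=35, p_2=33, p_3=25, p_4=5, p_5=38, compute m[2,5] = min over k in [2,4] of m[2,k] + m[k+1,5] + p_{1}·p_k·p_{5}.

m[2,5] = min over k∈[2,4] of m[2,k]+m[k+1,5]+p_{1}·p_k·p_{5}.
k=2: 0 + 10395 + 35·33·38 = 54285; k=3: 28875 + 4750 + 35·25·38 = 66875; k=4: 9900 + 0 + 35·5·38 = 16550.
Minimum: 16550 at k=4.

16550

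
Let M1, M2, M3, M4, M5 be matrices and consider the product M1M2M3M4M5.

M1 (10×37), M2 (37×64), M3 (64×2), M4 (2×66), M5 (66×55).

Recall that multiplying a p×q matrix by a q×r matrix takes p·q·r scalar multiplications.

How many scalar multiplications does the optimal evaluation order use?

13836

Adjacent pairs: M1M2 = 10·37·64 = 23680; M2M3 = 37·64·2 = 4736; M3M4 = 64·2·66 = 8448; M4M5 = 2·66·55 = 7260.
Length 3: M1..M3: k=1: 0+4736+10·37·2=5476; k=2: 23680+0+10·64·2=24960 → min 5476 | M2..M4: k=2: 0+8448+37·64·66=164736; k=3: 4736+0+37·2·66=9620 → min 9620 | M3..M5: k=3: 0+7260+64·2·55=14300; k=4: 8448+0+64·66·55=240768 → min 14300.
Length 4: M1..M4: k=1: 0+9620+10·37·66=34040; k=2: 23680+8448+10·64·66=74368; k=3: 5476+0+10·2·66=6796 → min 6796 | M2..M5: k=2: 0+14300+37·64·55=144540; k=3: 4736+7260+37·2·55=16066; k=4: 9620+0+37·66·55=143930 → min 16066.
Length 5: M1..M5: k=1: 0+16066+10·37·55=36416; k=2: 23680+14300+10·64·55=73180; k=3: 5476+7260+10·2·55=13836; k=4: 6796+0+10·66·55=43096 → min 13836.
Optimal order: ((M1(M2M3))(M4M5)) with cost 13836.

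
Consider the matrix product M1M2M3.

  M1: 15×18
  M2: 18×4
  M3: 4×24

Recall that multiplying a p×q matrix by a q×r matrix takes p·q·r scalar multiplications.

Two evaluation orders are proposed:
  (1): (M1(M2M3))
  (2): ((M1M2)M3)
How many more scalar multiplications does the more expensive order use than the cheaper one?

Order (1) = (M1(M2M3)): (M2M3): 18×4 by 4×24 → 18×24, cost 18·4·24 = 1728; (M1(M2M3)): 15×18 by 18×24 → 15×24, cost 15·18·24 = 6480; cumulative 8208. Total 8208.
Order (2) = ((M1M2)M3): (M1M2): 15×18 by 18×4 → 15×4, cost 15·18·4 = 1080; ((M1M2)M3): 15×4 by 4×24 → 15×24, cost 15·4·24 = 1440; cumulative 2520. Total 2520.
Difference: |8208 − 2520| = 5688.

5688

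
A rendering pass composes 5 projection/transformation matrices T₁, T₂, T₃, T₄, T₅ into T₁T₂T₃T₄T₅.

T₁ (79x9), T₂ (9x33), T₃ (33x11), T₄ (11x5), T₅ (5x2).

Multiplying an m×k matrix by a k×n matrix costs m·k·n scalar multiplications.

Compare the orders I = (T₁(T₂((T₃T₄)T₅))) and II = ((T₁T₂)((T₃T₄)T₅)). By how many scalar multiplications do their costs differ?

Order I = (T₁(T₂((T₃T₄)T₅))): (T₃T₄): 33×11 by 11×5 → 33×5, cost 33·11·5 = 1815; ((T₃T₄)T₅): 33×5 by 5×2 → 33×2, cost 33·5·2 = 330; cumulative 2145; (T₂((T₃T₄)T₅)): 9×33 by 33×2 → 9×2, cost 9·33·2 = 594; cumulative 2739; (T₁(T₂((T₃T₄)T₅))): 79×9 by 9×2 → 79×2, cost 79·9·2 = 1422; cumulative 4161. Total 4161.
Order II = ((T₁T₂)((T₃T₄)T₅)): (T₁T₂): 79×9 by 9×33 → 79×33, cost 79·9·33 = 23463; (T₃T₄): 33×11 by 11×5 → 33×5, cost 33·11·5 = 1815; ((T₃T₄)T₅): 33×5 by 5×2 → 33×2, cost 33·5·2 = 330; cumulative 2145; ((T₁T₂)((T₃T₄)T₅)): 79×33 by 33×2 → 79×2, cost 79·33·2 = 5214; cumulative 30822. Total 30822.
Difference: |4161 − 30822| = 26661.

26661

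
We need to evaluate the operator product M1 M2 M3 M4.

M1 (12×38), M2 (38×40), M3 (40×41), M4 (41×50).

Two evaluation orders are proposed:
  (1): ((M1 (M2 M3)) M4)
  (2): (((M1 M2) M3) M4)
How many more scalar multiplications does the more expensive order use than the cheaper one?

Order (1) = ((M1 (M2 M3)) M4): (M2 M3): 38×40 by 40×41 → 38×41, cost 38·40·41 = 62320; (M1 (M2 M3)): 12×38 by 38×41 → 12×41, cost 12·38·41 = 18696; cumulative 81016; ((M1 (M2 M3)) M4): 12×41 by 41×50 → 12×50, cost 12·41·50 = 24600; cumulative 105616. Total 105616.
Order (2) = (((M1 M2) M3) M4): (M1 M2): 12×38 by 38×40 → 12×40, cost 12·38·40 = 18240; ((M1 M2) M3): 12×40 by 40×41 → 12×41, cost 12·40·41 = 19680; cumulative 37920; (((M1 M2) M3) M4): 12×41 by 41×50 → 12×50, cost 12·41·50 = 24600; cumulative 62520. Total 62520.
Difference: |105616 − 62520| = 43096.

43096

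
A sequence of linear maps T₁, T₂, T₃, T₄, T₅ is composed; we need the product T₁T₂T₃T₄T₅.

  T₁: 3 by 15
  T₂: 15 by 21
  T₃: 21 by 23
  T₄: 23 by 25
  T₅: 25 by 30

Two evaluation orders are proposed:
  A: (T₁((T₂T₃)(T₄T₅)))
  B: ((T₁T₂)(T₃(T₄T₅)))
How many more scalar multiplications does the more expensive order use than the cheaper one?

1620

Order A = (T₁((T₂T₃)(T₄T₅))): (T₂T₃): 15×21 by 21×23 → 15×23, cost 15·21·23 = 7245; (T₄T₅): 23×25 by 25×30 → 23×30, cost 23·25·30 = 17250; ((T₂T₃)(T₄T₅)): 15×23 by 23×30 → 15×30, cost 15·23·30 = 10350; cumulative 34845; (T₁((T₂T₃)(T₄T₅))): 3×15 by 15×30 → 3×30, cost 3·15·30 = 1350; cumulative 36195. Total 36195.
Order B = ((T₁T₂)(T₃(T₄T₅))): (T₁T₂): 3×15 by 15×21 → 3×21, cost 3·15·21 = 945; (T₄T₅): 23×25 by 25×30 → 23×30, cost 23·25·30 = 17250; (T₃(T₄T₅)): 21×23 by 23×30 → 21×30, cost 21·23·30 = 14490; cumulative 31740; ((T₁T₂)(T₃(T₄T₅))): 3×21 by 21×30 → 3×30, cost 3·21·30 = 1890; cumulative 34575. Total 34575.
Difference: |36195 − 34575| = 1620.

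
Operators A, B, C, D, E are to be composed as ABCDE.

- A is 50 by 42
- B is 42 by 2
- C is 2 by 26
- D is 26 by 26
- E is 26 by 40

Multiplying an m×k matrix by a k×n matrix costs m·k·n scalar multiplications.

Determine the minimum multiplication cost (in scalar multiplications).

Adjacent pairs: AB = 50·42·2 = 4200; BC = 42·2·26 = 2184; CD = 2·26·26 = 1352; DE = 26·26·40 = 27040.
Length 3: A..C: k=1: 0+2184+50·42·26=56784; k=2: 4200+0+50·2·26=6800 → min 6800 | B..D: k=2: 0+1352+42·2·26=3536; k=3: 2184+0+42·26·26=30576 → min 3536 | C..E: k=3: 0+27040+2·26·40=29120; k=4: 1352+0+2·26·40=3432 → min 3432.
Length 4: A..D: k=1: 0+3536+50·42·26=58136; k=2: 4200+1352+50·2·26=8152; k=3: 6800+0+50·26·26=40600 → min 8152 | B..E: k=2: 0+3432+42·2·40=6792; k=3: 2184+27040+42·26·40=72904; k=4: 3536+0+42·26·40=47216 → min 6792.
Length 5: A..E: k=1: 0+6792+50·42·40=90792; k=2: 4200+3432+50·2·40=11632; k=3: 6800+27040+50·26·40=85840; k=4: 8152+0+50·26·40=60152 → min 11632.
Optimal order: ((AB)((CD)E)) with cost 11632.

11632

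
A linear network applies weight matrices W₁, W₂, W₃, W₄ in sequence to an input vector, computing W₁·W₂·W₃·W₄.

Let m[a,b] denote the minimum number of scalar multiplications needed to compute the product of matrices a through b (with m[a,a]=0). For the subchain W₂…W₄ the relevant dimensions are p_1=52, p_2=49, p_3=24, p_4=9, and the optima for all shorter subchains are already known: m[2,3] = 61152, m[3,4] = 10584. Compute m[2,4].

m[2,4] = min over k∈[2,3] of m[2,k]+m[k+1,4]+p_{1}·p_k·p_{4}.
k=2: 0 + 10584 + 52·49·9 = 33516; k=3: 61152 + 0 + 52·24·9 = 72384.
Minimum: 33516 at k=2.

33516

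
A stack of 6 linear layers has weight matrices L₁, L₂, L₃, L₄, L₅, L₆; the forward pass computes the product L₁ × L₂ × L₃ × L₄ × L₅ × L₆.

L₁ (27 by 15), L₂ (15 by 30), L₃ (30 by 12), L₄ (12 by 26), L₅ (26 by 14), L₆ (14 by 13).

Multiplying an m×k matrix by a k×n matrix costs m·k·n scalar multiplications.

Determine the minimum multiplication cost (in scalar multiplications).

19557

Adjacent pairs: L₁L₂ = 27·15·30 = 12150; L₂L₃ = 15·30·12 = 5400; L₃L₄ = 30·12·26 = 9360; L₄L₅ = 12·26·14 = 4368; L₅L₆ = 26·14·13 = 4732.
Length 3: L₁..L₃: k=1: 0+5400+27·15·12=10260; k=2: 12150+0+27·30·12=21870 → min 10260 | L₂..L₄: k=2: 0+9360+15·30·26=21060; k=3: 5400+0+15·12·26=10080 → min 10080 | L₃..L₅: k=3: 0+4368+30·12·14=9408; k=4: 9360+0+30·26·14=20280 → min 9408 | L₄..L₆: k=4: 0+4732+12·26·13=8788; k=5: 4368+0+12·14·13=6552 → min 6552.
Length 4: L₁..L₄: k=1: 0+10080+27·15·26=20610; k=2: 12150+9360+27·30·26=42570; k=3: 10260+0+27·12·26=18684 → min 18684 | L₂..L₅: k=2: 0+9408+15·30·14=15708; k=3: 5400+4368+15·12·14=12288; k=4: 10080+0+15·26·14=15540 → min 12288 | L₃..L₆: k=3: 0+6552+30·12·13=11232; k=4: 9360+4732+30·26·13=24232; k=5: 9408+0+30·14·13=14868 → min 11232.
Length 5: L₁..L₅: k=1: 0+12288+27·15·14=17958; k=2: 12150+9408+27·30·14=32898; k=3: 10260+4368+27·12·14=19164; k=4: 18684+0+27·26·14=28512 → min 17958 | L₂..L₆: k=2: 0+11232+15·30·13=17082; k=3: 5400+6552+15·12·13=14292; k=4: 10080+4732+15·26·13=19882; k=5: 12288+0+15·14·13=15018 → min 14292.
Length 6: L₁..L₆: k=1: 0+14292+27·15·13=19557; k=2: 12150+11232+27·30·13=33912; k=3: 10260+6552+27·12·13=21024; k=4: 18684+4732+27·26·13=32542; k=5: 17958+0+27·14·13=22872 → min 19557.
Optimal order: (L₁ × ((L₂ × L₃) × ((L₄ × L₅) × L₆))) with cost 19557.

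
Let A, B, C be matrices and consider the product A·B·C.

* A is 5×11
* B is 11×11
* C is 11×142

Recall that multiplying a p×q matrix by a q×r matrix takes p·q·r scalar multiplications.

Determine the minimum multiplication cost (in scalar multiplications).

8415

Order (A·(B·C)): (B·C): 11×11 by 11×142 → 11×142, cost 11·11·142 = 17182; (A·(B·C)): 5×11 by 11×142 → 5×142, cost 5·11·142 = 7810; cumulative 24992. Total 24992.
Order ((A·B)·C): (A·B): 5×11 by 11×11 → 5×11, cost 5·11·11 = 605; ((A·B)·C): 5×11 by 11×142 → 5×142, cost 5·11·142 = 7810; cumulative 8415. Total 8415.
Minimum: 8415.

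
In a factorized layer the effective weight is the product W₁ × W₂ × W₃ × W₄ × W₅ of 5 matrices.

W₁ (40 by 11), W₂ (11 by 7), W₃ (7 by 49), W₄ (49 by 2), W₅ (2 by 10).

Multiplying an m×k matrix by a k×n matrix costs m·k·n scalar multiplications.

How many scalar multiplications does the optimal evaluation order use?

2520

Adjacent pairs: W₁W₂ = 40·11·7 = 3080; W₂W₃ = 11·7·49 = 3773; W₃W₄ = 7·49·2 = 686; W₄W₅ = 49·2·10 = 980.
Length 3: W₁..W₃: k=1: 0+3773+40·11·49=25333; k=2: 3080+0+40·7·49=16800 → min 16800 | W₂..W₄: k=2: 0+686+11·7·2=840; k=3: 3773+0+11·49·2=4851 → min 840 | W₃..W₅: k=3: 0+980+7·49·10=4410; k=4: 686+0+7·2·10=826 → min 826.
Length 4: W₁..W₄: k=1: 0+840+40·11·2=1720; k=2: 3080+686+40·7·2=4326; k=3: 16800+0+40·49·2=20720 → min 1720 | W₂..W₅: k=2: 0+826+11·7·10=1596; k=3: 3773+980+11·49·10=10143; k=4: 840+0+11·2·10=1060 → min 1060.
Length 5: W₁..W₅: k=1: 0+1060+40·11·10=5460; k=2: 3080+826+40·7·10=6706; k=3: 16800+980+40·49·10=37380; k=4: 1720+0+40·2·10=2520 → min 2520.
Optimal order: ((W₁ × (W₂ × (W₃ × W₄))) × W₅) with cost 2520.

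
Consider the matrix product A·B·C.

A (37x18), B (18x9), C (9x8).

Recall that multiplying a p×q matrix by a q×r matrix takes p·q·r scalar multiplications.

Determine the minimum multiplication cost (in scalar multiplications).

6624

Order (A·(B·C)): (B·C): 18×9 by 9×8 → 18×8, cost 18·9·8 = 1296; (A·(B·C)): 37×18 by 18×8 → 37×8, cost 37·18·8 = 5328; cumulative 6624. Total 6624.
Order ((A·B)·C): (A·B): 37×18 by 18×9 → 37×9, cost 37·18·9 = 5994; ((A·B)·C): 37×9 by 9×8 → 37×8, cost 37·9·8 = 2664; cumulative 8658. Total 8658.
Minimum: 6624.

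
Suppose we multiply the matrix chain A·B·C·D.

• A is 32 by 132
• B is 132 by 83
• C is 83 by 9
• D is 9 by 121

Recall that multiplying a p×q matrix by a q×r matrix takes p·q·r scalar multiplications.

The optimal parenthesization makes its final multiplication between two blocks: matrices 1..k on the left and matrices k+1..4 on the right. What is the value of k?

Adjacent pairs: AB = 32·132·83 = 350592; BC = 132·83·9 = 98604; CD = 83·9·121 = 90387.
Length 3: A..C: k=1: 0+98604+32·132·9=136620; k=2: 350592+0+32·83·9=374496 → min 136620 | B..D: k=2: 0+90387+132·83·121=1416063; k=3: 98604+0+132·9·121=242352 → min 242352.
Top-level splits: k=1: (A..A)·(B..D) → 0+242352+32·132·121 = 753456; k=2: (A..B)·(C..D) → 350592+90387+32·83·121 = 762355; k=3: (A..C)·(D..D) → 136620+0+32·9·121 = 171468.
Best split is after C, i.e. k = 3.

3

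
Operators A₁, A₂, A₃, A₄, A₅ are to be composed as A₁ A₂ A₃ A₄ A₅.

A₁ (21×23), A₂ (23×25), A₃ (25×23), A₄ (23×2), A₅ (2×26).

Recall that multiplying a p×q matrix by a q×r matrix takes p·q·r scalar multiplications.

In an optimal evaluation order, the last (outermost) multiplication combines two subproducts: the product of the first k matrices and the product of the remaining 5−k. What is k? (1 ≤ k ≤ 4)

Adjacent pairs: A₁A₂ = 21·23·25 = 12075; A₂A₃ = 23·25·23 = 13225; A₃A₄ = 25·23·2 = 1150; A₄A₅ = 23·2·26 = 1196.
Length 3: A₁..A₃: k=1: 0+13225+21·23·23=24334; k=2: 12075+0+21·25·23=24150 → min 24150 | A₂..A₄: k=2: 0+1150+23·25·2=2300; k=3: 13225+0+23·23·2=14283 → min 2300 | A₃..A₅: k=3: 0+1196+25·23·26=16146; k=4: 1150+0+25·2·26=2450 → min 2450.
Length 4: A₁..A₄: k=1: 0+2300+21·23·2=3266; k=2: 12075+1150+21·25·2=14275; k=3: 24150+0+21·23·2=25116 → min 3266 | A₂..A₅: k=2: 0+2450+23·25·26=17400; k=3: 13225+1196+23·23·26=28175; k=4: 2300+0+23·2·26=3496 → min 3496.
Top-level splits: k=1: (A₁..A₁)·(A₂..A₅) → 0+3496+21·23·26 = 16054; k=2: (A₁..A₂)·(A₃..A₅) → 12075+2450+21·25·26 = 28175; k=3: (A₁..A₃)·(A₄..A₅) → 24150+1196+21·23·26 = 37904; k=4: (A₁..A₄)·(A₅..A₅) → 3266+0+21·2·26 = 4358.
Best split is after A₄, i.e. k = 4.

4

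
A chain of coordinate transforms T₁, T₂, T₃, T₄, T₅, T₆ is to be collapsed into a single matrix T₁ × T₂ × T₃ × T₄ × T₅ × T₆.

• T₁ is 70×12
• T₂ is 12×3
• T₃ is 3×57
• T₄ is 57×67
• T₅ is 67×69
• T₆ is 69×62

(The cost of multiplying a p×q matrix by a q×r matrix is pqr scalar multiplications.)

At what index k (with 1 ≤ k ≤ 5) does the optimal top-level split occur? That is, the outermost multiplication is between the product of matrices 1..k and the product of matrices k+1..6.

2

Adjacent pairs: T₁T₂ = 70·12·3 = 2520; T₂T₃ = 12·3·57 = 2052; T₃T₄ = 3·57·67 = 11457; T₄T₅ = 57·67·69 = 263511; T₅T₆ = 67·69·62 = 286626.
Length 3: T₁..T₃: k=1: 0+2052+70·12·57=49932; k=2: 2520+0+70·3·57=14490 → min 14490 | T₂..T₄: k=2: 0+11457+12·3·67=13869; k=3: 2052+0+12·57·67=47880 → min 13869 | T₃..T₅: k=3: 0+263511+3·57·69=275310; k=4: 11457+0+3·67·69=25326 → min 25326 | T₄..T₆: k=4: 0+286626+57·67·62=523404; k=5: 263511+0+57·69·62=507357 → min 507357.
Length 4: T₁..T₄: k=1: 0+13869+70·12·67=70149; k=2: 2520+11457+70·3·67=28047; k=3: 14490+0+70·57·67=281820 → min 28047 | T₂..T₅: k=2: 0+25326+12·3·69=27810; k=3: 2052+263511+12·57·69=312759; k=4: 13869+0+12·67·69=69345 → min 27810 | T₃..T₆: k=3: 0+507357+3·57·62=517959; k=4: 11457+286626+3·67·62=310545; k=5: 25326+0+3·69·62=38160 → min 38160.
Length 5: T₁..T₅: k=1: 0+27810+70·12·69=85770; k=2: 2520+25326+70·3·69=42336; k=3: 14490+263511+70·57·69=553311; k=4: 28047+0+70·67·69=351657 → min 42336 | T₂..T₆: k=2: 0+38160+12·3·62=40392; k=3: 2052+507357+12·57·62=551817; k=4: 13869+286626+12·67·62=350343; k=5: 27810+0+12·69·62=79146 → min 40392.
Top-level splits: k=1: (T₁..T₁)·(T₂..T₆) → 0+40392+70·12·62 = 92472; k=2: (T₁..T₂)·(T₃..T₆) → 2520+38160+70·3·62 = 53700; k=3: (T₁..T₃)·(T₄..T₆) → 14490+507357+70·57·62 = 769227; k=4: (T₁..T₄)·(T₅..T₆) → 28047+286626+70·67·62 = 605453; k=5: (T₁..T₅)·(T₆..T₆) → 42336+0+70·69·62 = 341796.
Best split is after T₂, i.e. k = 2.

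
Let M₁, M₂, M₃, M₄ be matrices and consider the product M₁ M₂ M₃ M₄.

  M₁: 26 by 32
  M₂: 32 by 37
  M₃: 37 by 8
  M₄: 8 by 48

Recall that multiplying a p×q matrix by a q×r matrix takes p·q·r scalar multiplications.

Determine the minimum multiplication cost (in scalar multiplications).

26112

Adjacent pairs: M₁M₂ = 26·32·37 = 30784; M₂M₃ = 32·37·8 = 9472; M₃M₄ = 37·8·48 = 14208.
Length 3: M₁..M₃: k=1: 0+9472+26·32·8=16128; k=2: 30784+0+26·37·8=38480 → min 16128 | M₂..M₄: k=2: 0+14208+32·37·48=71040; k=3: 9472+0+32·8·48=21760 → min 21760.
Length 4: M₁..M₄: k=1: 0+21760+26·32·48=61696; k=2: 30784+14208+26·37·48=91168; k=3: 16128+0+26·8·48=26112 → min 26112.
Optimal order: ((M₁ (M₂ M₃)) M₄) with cost 26112.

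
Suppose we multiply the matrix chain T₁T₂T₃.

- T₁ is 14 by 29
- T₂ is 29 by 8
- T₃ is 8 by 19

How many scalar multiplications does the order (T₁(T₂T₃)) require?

(T₂T₃): 29×8 by 8×19 → 29×19, cost 29·8·19 = 4408
(T₁(T₂T₃)): 14×29 by 29×19 → 14×19, cost 14·29·19 = 7714; cumulative 12122
Total: 12122 scalar multiplications.

12122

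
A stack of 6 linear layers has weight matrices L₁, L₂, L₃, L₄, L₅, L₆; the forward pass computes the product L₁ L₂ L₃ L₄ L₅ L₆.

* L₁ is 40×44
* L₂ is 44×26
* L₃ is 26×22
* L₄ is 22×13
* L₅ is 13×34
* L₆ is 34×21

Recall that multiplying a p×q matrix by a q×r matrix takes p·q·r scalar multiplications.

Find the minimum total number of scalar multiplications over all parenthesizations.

65390

Adjacent pairs: L₁L₂ = 40·44·26 = 45760; L₂L₃ = 44·26·22 = 25168; L₃L₄ = 26·22·13 = 7436; L₄L₅ = 22·13·34 = 9724; L₅L₆ = 13·34·21 = 9282.
Length 3: L₁..L₃: k=1: 0+25168+40·44·22=63888; k=2: 45760+0+40·26·22=68640 → min 63888 | L₂..L₄: k=2: 0+7436+44·26·13=22308; k=3: 25168+0+44·22·13=37752 → min 22308 | L₃..L₅: k=3: 0+9724+26·22·34=29172; k=4: 7436+0+26·13·34=18928 → min 18928 | L₄..L₆: k=4: 0+9282+22·13·21=15288; k=5: 9724+0+22·34·21=25432 → min 15288.
Length 4: L₁..L₄: k=1: 0+22308+40·44·13=45188; k=2: 45760+7436+40·26·13=66716; k=3: 63888+0+40·22·13=75328 → min 45188 | L₂..L₅: k=2: 0+18928+44·26·34=57824; k=3: 25168+9724+44·22·34=67804; k=4: 22308+0+44·13·34=41756 → min 41756 | L₃..L₆: k=3: 0+15288+26·22·21=27300; k=4: 7436+9282+26·13·21=23816; k=5: 18928+0+26·34·21=37492 → min 23816.
Length 5: L₁..L₅: k=1: 0+41756+40·44·34=101596; k=2: 45760+18928+40·26·34=100048; k=3: 63888+9724+40·22·34=103532; k=4: 45188+0+40·13·34=62868 → min 62868 | L₂..L₆: k=2: 0+23816+44·26·21=47840; k=3: 25168+15288+44·22·21=60784; k=4: 22308+9282+44·13·21=43602; k=5: 41756+0+44·34·21=73172 → min 43602.
Length 6: L₁..L₆: k=1: 0+43602+40·44·21=80562; k=2: 45760+23816+40·26·21=91416; k=3: 63888+15288+40·22·21=97656; k=4: 45188+9282+40·13·21=65390; k=5: 62868+0+40·34·21=91428 → min 65390.
Optimal order: ((L₁ (L₂ (L₃ L₄))) (L₅ L₆)) with cost 65390.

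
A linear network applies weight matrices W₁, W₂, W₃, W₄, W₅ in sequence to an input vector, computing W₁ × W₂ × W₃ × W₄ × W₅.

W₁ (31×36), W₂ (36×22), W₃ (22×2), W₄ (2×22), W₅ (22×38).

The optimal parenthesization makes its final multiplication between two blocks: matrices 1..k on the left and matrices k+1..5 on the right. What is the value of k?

Adjacent pairs: W₁W₂ = 31·36·22 = 24552; W₂W₃ = 36·22·2 = 1584; W₃W₄ = 22·2·22 = 968; W₄W₅ = 2·22·38 = 1672.
Length 3: W₁..W₃: k=1: 0+1584+31·36·2=3816; k=2: 24552+0+31·22·2=25916 → min 3816 | W₂..W₄: k=2: 0+968+36·22·22=18392; k=3: 1584+0+36·2·22=3168 → min 3168 | W₃..W₅: k=3: 0+1672+22·2·38=3344; k=4: 968+0+22·22·38=19360 → min 3344.
Length 4: W₁..W₄: k=1: 0+3168+31·36·22=27720; k=2: 24552+968+31·22·22=40524; k=3: 3816+0+31·2·22=5180 → min 5180 | W₂..W₅: k=2: 0+3344+36·22·38=33440; k=3: 1584+1672+36·2·38=5992; k=4: 3168+0+36·22·38=33264 → min 5992.
Top-level splits: k=1: (W₁..W₁)·(W₂..W₅) → 0+5992+31·36·38 = 48400; k=2: (W₁..W₂)·(W₃..W₅) → 24552+3344+31·22·38 = 53812; k=3: (W₁..W₃)·(W₄..W₅) → 3816+1672+31·2·38 = 7844; k=4: (W₁..W₄)·(W₅..W₅) → 5180+0+31·22·38 = 31096.
Best split is after W₃, i.e. k = 3.

3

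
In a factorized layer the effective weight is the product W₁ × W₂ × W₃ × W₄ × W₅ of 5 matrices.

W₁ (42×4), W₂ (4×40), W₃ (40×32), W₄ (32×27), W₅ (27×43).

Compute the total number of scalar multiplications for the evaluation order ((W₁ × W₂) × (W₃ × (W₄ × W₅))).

171152

(W₁ × W₂): 42×4 by 4×40 → 42×40, cost 42·4·40 = 6720
(W₄ × W₅): 32×27 by 27×43 → 32×43, cost 32·27·43 = 37152
(W₃ × (W₄ × W₅)): 40×32 by 32×43 → 40×43, cost 40·32·43 = 55040; cumulative 92192
((W₁ × W₂) × (W₃ × (W₄ × W₅))): 42×40 by 40×43 → 42×43, cost 42·40·43 = 72240; cumulative 171152
Total: 171152 scalar multiplications.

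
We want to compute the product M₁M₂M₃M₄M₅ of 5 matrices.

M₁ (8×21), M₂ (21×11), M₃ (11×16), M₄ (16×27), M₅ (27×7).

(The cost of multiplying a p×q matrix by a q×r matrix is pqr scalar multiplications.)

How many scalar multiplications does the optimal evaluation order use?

Adjacent pairs: M₁M₂ = 8·21·11 = 1848; M₂M₃ = 21·11·16 = 3696; M₃M₄ = 11·16·27 = 4752; M₄M₅ = 16·27·7 = 3024.
Length 3: M₁..M₃: k=1: 0+3696+8·21·16=6384; k=2: 1848+0+8·11·16=3256 → min 3256 | M₂..M₄: k=2: 0+4752+21·11·27=10989; k=3: 3696+0+21·16·27=12768 → min 10989 | M₃..M₅: k=3: 0+3024+11·16·7=4256; k=4: 4752+0+11·27·7=6831 → min 4256.
Length 4: M₁..M₄: k=1: 0+10989+8·21·27=15525; k=2: 1848+4752+8·11·27=8976; k=3: 3256+0+8·16·27=6712 → min 6712 | M₂..M₅: k=2: 0+4256+21·11·7=5873; k=3: 3696+3024+21·16·7=9072; k=4: 10989+0+21·27·7=14958 → min 5873.
Length 5: M₁..M₅: k=1: 0+5873+8·21·7=7049; k=2: 1848+4256+8·11·7=6720; k=3: 3256+3024+8·16·7=7176; k=4: 6712+0+8·27·7=8224 → min 6720.
Optimal order: ((M₁M₂)(M₃(M₄M₅))) with cost 6720.

6720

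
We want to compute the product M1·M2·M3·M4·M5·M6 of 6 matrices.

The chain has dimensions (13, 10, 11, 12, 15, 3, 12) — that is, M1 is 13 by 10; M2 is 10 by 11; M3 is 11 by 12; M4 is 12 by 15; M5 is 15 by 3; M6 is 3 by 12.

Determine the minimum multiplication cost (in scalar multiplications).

Adjacent pairs: M1M2 = 13·10·11 = 1430; M2M3 = 10·11·12 = 1320; M3M4 = 11·12·15 = 1980; M4M5 = 12·15·3 = 540; M5M6 = 15·3·12 = 540.
Length 3: M1..M3: k=1: 0+1320+13·10·12=2880; k=2: 1430+0+13·11·12=3146 → min 2880 | M2..M4: k=2: 0+1980+10·11·15=3630; k=3: 1320+0+10·12·15=3120 → min 3120 | M3..M5: k=3: 0+540+11·12·3=936; k=4: 1980+0+11·15·3=2475 → min 936 | M4..M6: k=4: 0+540+12·15·12=2700; k=5: 540+0+12·3·12=972 → min 972.
Length 4: M1..M4: k=1: 0+3120+13·10·15=5070; k=2: 1430+1980+13·11·15=5555; k=3: 2880+0+13·12·15=5220 → min 5070 | M2..M5: k=2: 0+936+10·11·3=1266; k=3: 1320+540+10·12·3=2220; k=4: 3120+0+10·15·3=3570 → min 1266 | M3..M6: k=3: 0+972+11·12·12=2556; k=4: 1980+540+11·15·12=4500; k=5: 936+0+11·3·12=1332 → min 1332.
Length 5: M1..M5: k=1: 0+1266+13·10·3=1656; k=2: 1430+936+13·11·3=2795; k=3: 2880+540+13·12·3=3888; k=4: 5070+0+13·15·3=5655 → min 1656 | M2..M6: k=2: 0+1332+10·11·12=2652; k=3: 1320+972+10·12·12=3732; k=4: 3120+540+10·15·12=5460; k=5: 1266+0+10·3·12=1626 → min 1626.
Length 6: M1..M6: k=1: 0+1626+13·10·12=3186; k=2: 1430+1332+13·11·12=4478; k=3: 2880+972+13·12·12=5724; k=4: 5070+540+13·15·12=7950; k=5: 1656+0+13·3·12=2124 → min 2124.
Optimal order: ((M1·(M2·(M3·(M4·M5))))·M6) with cost 2124.

2124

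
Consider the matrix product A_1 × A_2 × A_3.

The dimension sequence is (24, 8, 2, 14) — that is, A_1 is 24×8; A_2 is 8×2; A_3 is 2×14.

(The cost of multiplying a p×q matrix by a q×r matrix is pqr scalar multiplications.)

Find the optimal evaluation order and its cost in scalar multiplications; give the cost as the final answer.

1056

(A_1 × (A_2 × A_3)): cost 2912.
((A_1 × A_2) × A_3): cost 1056.
Optimal: ((A_1 × A_2) × A_3) with cost 1056.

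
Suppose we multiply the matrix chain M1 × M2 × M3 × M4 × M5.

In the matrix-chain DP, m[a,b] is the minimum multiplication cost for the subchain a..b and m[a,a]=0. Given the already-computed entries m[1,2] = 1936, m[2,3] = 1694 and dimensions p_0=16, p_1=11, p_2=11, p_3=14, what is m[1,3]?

m[1,3] = min over k∈[1,2] of m[1,k]+m[k+1,3]+p_{0}·p_k·p_{3}.
k=1: 0 + 1694 + 16·11·14 = 4158; k=2: 1936 + 0 + 16·11·14 = 4400.
Minimum: 4158 at k=1.

4158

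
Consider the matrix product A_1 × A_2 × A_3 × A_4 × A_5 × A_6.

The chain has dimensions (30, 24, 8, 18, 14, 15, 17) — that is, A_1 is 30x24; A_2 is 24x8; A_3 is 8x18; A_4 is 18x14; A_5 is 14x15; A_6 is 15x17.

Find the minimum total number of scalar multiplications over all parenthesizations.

Adjacent pairs: A_1A_2 = 30·24·8 = 5760; A_2A_3 = 24·8·18 = 3456; A_3A_4 = 8·18·14 = 2016; A_4A_5 = 18·14·15 = 3780; A_5A_6 = 14·15·17 = 3570.
Length 3: A_1..A_3: k=1: 0+3456+30·24·18=16416; k=2: 5760+0+30·8·18=10080 → min 10080 | A_2..A_4: k=2: 0+2016+24·8·14=4704; k=3: 3456+0+24·18·14=9504 → min 4704 | A_3..A_5: k=3: 0+3780+8·18·15=5940; k=4: 2016+0+8·14·15=3696 → min 3696 | A_4..A_6: k=4: 0+3570+18·14·17=7854; k=5: 3780+0+18·15·17=8370 → min 7854.
Length 4: A_1..A_4: k=1: 0+4704+30·24·14=14784; k=2: 5760+2016+30·8·14=11136; k=3: 10080+0+30·18·14=17640 → min 11136 | A_2..A_5: k=2: 0+3696+24·8·15=6576; k=3: 3456+3780+24·18·15=13716; k=4: 4704+0+24·14·15=9744 → min 6576 | A_3..A_6: k=3: 0+7854+8·18·17=10302; k=4: 2016+3570+8·14·17=7490; k=5: 3696+0+8·15·17=5736 → min 5736.
Length 5: A_1..A_5: k=1: 0+6576+30·24·15=17376; k=2: 5760+3696+30·8·15=13056; k=3: 10080+3780+30·18·15=21960; k=4: 11136+0+30·14·15=17436 → min 13056 | A_2..A_6: k=2: 0+5736+24·8·17=9000; k=3: 3456+7854+24·18·17=18654; k=4: 4704+3570+24·14·17=13986; k=5: 6576+0+24·15·17=12696 → min 9000.
Length 6: A_1..A_6: k=1: 0+9000+30·24·17=21240; k=2: 5760+5736+30·8·17=15576; k=3: 10080+7854+30·18·17=27114; k=4: 11136+3570+30·14·17=21846; k=5: 13056+0+30·15·17=20706 → min 15576.
Optimal order: ((A_1 × A_2) × (((A_3 × A_4) × A_5) × A_6)) with cost 15576.

15576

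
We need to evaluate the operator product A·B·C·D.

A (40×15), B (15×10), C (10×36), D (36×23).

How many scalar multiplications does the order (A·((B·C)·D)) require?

(B·C): 15×10 by 10×36 → 15×36, cost 15·10·36 = 5400
((B·C)·D): 15×36 by 36×23 → 15×23, cost 15·36·23 = 12420; cumulative 17820
(A·((B·C)·D)): 40×15 by 15×23 → 40×23, cost 40·15·23 = 13800; cumulative 31620
Total: 31620 scalar multiplications.

31620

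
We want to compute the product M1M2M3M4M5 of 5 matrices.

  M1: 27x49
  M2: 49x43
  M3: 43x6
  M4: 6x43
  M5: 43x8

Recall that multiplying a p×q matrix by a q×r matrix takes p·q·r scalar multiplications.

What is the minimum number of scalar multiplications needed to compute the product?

Adjacent pairs: M1M2 = 27·49·43 = 56889; M2M3 = 49·43·6 = 12642; M3M4 = 43·6·43 = 11094; M4M5 = 6·43·8 = 2064.
Length 3: M1..M3: k=1: 0+12642+27·49·6=20580; k=2: 56889+0+27·43·6=63855 → min 20580 | M2..M4: k=2: 0+11094+49·43·43=101695; k=3: 12642+0+49·6·43=25284 → min 25284 | M3..M5: k=3: 0+2064+43·6·8=4128; k=4: 11094+0+43·43·8=25886 → min 4128.
Length 4: M1..M4: k=1: 0+25284+27·49·43=82173; k=2: 56889+11094+27·43·43=117906; k=3: 20580+0+27·6·43=27546 → min 27546 | M2..M5: k=2: 0+4128+49·43·8=20984; k=3: 12642+2064+49·6·8=17058; k=4: 25284+0+49·43·8=42140 → min 17058.
Length 5: M1..M5: k=1: 0+17058+27·49·8=27642; k=2: 56889+4128+27·43·8=70305; k=3: 20580+2064+27·6·8=23940; k=4: 27546+0+27·43·8=36834 → min 23940.
Optimal order: ((M1(M2M3))(M4M5)) with cost 23940.

23940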